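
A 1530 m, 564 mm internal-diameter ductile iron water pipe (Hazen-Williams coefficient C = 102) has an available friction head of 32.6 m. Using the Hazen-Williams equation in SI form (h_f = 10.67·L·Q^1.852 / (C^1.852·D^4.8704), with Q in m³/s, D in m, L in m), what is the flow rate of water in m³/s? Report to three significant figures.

Rearranging: Q = [h_f·C^1.852·D^4.8704 / (10.67·L)]^(1/1.852)
Q = [32.6·102^1.852·0.564^4.8704 / (10.67·1530)]^0.540 = 0.7885 m³/s

Q ≈ 0.789 m³/s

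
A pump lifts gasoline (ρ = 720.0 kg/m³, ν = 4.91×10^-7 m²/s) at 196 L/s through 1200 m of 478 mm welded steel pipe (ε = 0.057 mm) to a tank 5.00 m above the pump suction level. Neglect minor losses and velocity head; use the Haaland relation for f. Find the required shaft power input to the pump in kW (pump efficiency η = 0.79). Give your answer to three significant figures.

V = 4Q/(πD²) = 1.092 m/s; Re = 1.06×10^6; ε/D = 1.19×10^-4; f = 0.01354
h_f = f(L/D)V²/2g = 2.067 m
Total head H = z + h_f = 5.00 + 2.067 = 7.067 m
P_hyd = ρgQH = 720.0·9.81·0.196·7.067 = 9.783 kW
P_shaft = P_hyd/η = 9.783/0.79 = 12.38 kW

P_shaft ≈ 12.4 kW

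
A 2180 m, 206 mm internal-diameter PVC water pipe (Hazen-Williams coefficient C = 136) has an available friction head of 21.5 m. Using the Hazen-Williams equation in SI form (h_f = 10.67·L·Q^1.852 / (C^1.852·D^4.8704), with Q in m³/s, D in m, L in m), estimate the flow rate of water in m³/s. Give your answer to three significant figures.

Q ≈ 0.0491 m³/s

Rearranging: Q = [h_f·C^1.852·D^4.8704 / (10.67·L)]^(1/1.852)
Q = [21.5·136^1.852·0.206^4.8704 / (10.67·2180)]^0.540 = 0.04907 m³/s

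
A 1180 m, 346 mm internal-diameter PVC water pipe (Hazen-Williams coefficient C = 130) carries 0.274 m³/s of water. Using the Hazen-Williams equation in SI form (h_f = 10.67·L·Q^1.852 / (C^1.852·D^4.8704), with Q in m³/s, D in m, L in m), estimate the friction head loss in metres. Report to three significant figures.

h_f ≈ 24.5 m

h_f = 10.67·1180·0.274^1.852 / (130^1.852·0.346^4.8704) = 24.47 m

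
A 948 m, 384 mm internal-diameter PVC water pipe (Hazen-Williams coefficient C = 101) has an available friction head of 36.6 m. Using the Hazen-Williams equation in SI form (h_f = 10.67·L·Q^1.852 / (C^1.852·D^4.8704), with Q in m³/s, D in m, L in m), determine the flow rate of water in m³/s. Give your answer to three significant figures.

Rearranging: Q = [h_f·C^1.852·D^4.8704 / (10.67·L)]^(1/1.852)
Q = [36.6·101^1.852·0.384^4.8704 / (10.67·948)]^0.540 = 0.3916 m³/s

Q ≈ 0.392 m³/s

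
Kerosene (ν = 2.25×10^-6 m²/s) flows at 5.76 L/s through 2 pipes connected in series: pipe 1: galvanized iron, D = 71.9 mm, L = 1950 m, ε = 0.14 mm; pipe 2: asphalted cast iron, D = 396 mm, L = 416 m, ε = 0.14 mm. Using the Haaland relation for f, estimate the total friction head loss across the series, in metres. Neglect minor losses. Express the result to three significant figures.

Pipe 1: V = 1.419 m/s, Re = 4.53×10^4, ε/D = 0.00195, f = 0.02641, h_1 = f(L/D)V²/2g = 73.48 m
Pipe 2: V = 0.04677 m/s, Re = 8230, ε/D = 3.54×10^-4, f = 0.03298, h_2 = f(L/D)V²/2g = 0.003862 m
Series → Q common, losses add: H = Σh = 73.48 m

H ≈ 73.5 m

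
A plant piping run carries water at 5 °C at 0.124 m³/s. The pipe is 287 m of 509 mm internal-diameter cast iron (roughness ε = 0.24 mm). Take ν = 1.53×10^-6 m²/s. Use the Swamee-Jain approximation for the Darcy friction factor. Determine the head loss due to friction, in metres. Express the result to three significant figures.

h_f ≈ 0.200 m

V = 4Q/(πD²) = 4·0.124/(π·0.509²) = 0.6094 m/s
Re = VD/ν = 0.6094·0.509/1.53×10^-6 = 2.03×10^5 → turbulent
ε/D = 0.24/509 = 4.72×10^-4
Swamee-Jain: f = 0.01876
h_f = f(L/D)V²/(2g) = 0.01876·(287/0.509)·0.6094²/(2·9.81) = 0.2002 m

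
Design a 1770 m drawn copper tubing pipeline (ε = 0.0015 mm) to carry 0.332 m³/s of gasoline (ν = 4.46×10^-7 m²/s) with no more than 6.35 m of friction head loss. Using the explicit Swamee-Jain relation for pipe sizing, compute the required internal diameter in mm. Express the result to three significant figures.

Swamee-Jain (Type III): D = 0.66·[ε^1.25·(LQ²/(gh_f))^4.75 + ν·Q^9.4·(L/(gh_f))^5.2]^0.04
LQ²/(gh_f) = 3.132; L/(gh_f) = 28.41
Term 1 = ε^1.25·(…)^4.75 = 1.19×10^-5; Term 2 = ν·Q^9.4·(…)^5.2 = 5.09×10^-4
D = 0.66·(1.19×10^-5 + 5.09×10^-4)^0.04 = 0.4878 m = 488 mm
Check: V = 1.78 m/s, Re = 1.94×10^6, f = 0.01053, h_f = 6.15 m ≈ 6.35 m ✓

D ≈ 488 mm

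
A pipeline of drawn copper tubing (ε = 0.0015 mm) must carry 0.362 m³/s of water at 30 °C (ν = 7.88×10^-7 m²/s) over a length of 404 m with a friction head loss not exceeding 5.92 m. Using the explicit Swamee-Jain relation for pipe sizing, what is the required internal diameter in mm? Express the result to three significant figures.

D ≈ 385 mm

Swamee-Jain (Type III): D = 0.66·[ε^1.25·(LQ²/(gh_f))^4.75 + ν·Q^9.4·(L/(gh_f))^5.2]^0.04
LQ²/(gh_f) = 0.9116; L/(gh_f) = 6.956
Term 1 = ε^1.25·(…)^4.75 = 3.38×10^-8; Term 2 = ν·Q^9.4·(…)^5.2 = 1.35×10^-6
D = 0.66·(3.38×10^-8 + 1.35×10^-6)^0.04 = 0.3847 m = 385 mm
Check: V = 3.11 m/s, Re = 1.52×10^6, f = 0.01096, h_f = 5.69 m ≈ 5.92 m ✓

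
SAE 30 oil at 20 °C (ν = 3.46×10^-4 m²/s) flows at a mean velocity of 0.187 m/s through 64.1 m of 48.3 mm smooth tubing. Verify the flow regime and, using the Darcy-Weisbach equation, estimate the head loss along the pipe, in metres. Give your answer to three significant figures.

Re = VD/ν = 0.187·0.04830/3.46×10^-4 = 26.1 → laminar (Re < 2300)
f = 64/Re = 2.452
h_f = f(L/D)V²/(2g) = 2.452·(64.1/0.04830)·0.187²/(2·9.81) = 5.799 m

h_f ≈ 5.80 m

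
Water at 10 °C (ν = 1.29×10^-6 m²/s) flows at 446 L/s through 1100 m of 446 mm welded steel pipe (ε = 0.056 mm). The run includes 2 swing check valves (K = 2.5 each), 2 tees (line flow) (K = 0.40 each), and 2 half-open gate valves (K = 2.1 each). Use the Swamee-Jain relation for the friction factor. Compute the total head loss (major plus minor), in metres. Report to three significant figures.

H_L ≈ 18.4 m

V = 4Q/(πD²) = 2.855 m/s; V²/2g = 0.4154 m
Re = 9.87×10^5, ε/D = 1.26×10^-4 → f = 0.01388 (Swamee-Jain)
Major: h_f = f(L/D)·V²/2g = 0.01388·2466·0.4154 = 14.22 m
Minor: ΣK = 10.0; h_m = ΣK·V²/2g = 4.154 m
Total H_L = 14.22 + 4.154 = 18.38 m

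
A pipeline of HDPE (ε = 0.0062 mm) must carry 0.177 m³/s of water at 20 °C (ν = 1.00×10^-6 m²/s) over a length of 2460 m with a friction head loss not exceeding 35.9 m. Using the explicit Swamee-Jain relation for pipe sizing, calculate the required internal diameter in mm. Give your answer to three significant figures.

Swamee-Jain (Type III): D = 0.66·[ε^1.25·(LQ²/(gh_f))^4.75 + ν·Q^9.4·(L/(gh_f))^5.2]^0.04
LQ²/(gh_f) = 0.2188; L/(gh_f) = 6.985
Term 1 = ε^1.25·(…)^4.75 = 2.27×10^-10; Term 2 = ν·Q^9.4·(…)^5.2 = 2.09×10^-9
D = 0.66·(2.27×10^-10 + 2.09×10^-9)^0.04 = 0.2980 m = 298 mm
Check: V = 2.54 m/s, Re = 7.56×10^5, f = 0.01259, h_f = 34.1 m ≈ 35.9 m ✓

D ≈ 298 mm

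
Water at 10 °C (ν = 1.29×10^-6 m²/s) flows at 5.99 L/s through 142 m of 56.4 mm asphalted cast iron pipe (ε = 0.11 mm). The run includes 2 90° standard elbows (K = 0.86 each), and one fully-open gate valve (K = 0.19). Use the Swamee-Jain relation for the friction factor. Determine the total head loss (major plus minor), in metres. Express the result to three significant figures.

V = 4Q/(πD²) = 2.398 m/s; V²/2g = 0.2930 m
Re = 1.05×10^5, ε/D = 0.00195 → f = 0.02513 (Swamee-Jain)
Major: h_f = f(L/D)·V²/2g = 0.02513·2518·0.2930 = 18.54 m
Minor: ΣK = 1.91; h_m = ΣK·V²/2g = 0.5596 m
Total H_L = 18.54 + 0.5596 = 19.10 m

H_L ≈ 19.1 m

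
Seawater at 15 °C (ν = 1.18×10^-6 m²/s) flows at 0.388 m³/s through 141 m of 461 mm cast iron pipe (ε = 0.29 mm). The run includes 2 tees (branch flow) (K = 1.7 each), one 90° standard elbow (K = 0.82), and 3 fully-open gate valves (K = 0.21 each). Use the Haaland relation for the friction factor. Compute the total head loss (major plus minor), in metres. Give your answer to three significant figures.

V = 4Q/(πD²) = 2.325 m/s; V²/2g = 0.2754 m
Re = 9.08×10^5, ε/D = 6.29×10^-4 → f = 0.01804 (Haaland)
Major: h_f = f(L/D)·V²/2g = 0.01804·305.9·0.2754 = 1.519 m
Minor: ΣK = 4.85; h_m = ΣK·V²/2g = 1.336 m
Total H_L = 1.519 + 1.336 = 2.855 m

H_L ≈ 2.86 m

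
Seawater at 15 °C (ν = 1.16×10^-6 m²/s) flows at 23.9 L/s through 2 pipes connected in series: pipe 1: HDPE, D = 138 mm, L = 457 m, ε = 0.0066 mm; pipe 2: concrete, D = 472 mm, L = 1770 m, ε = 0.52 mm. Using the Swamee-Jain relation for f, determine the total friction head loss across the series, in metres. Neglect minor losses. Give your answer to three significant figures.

H ≈ 7.03 m

Pipe 1: V = 1.598 m/s, Re = 1.90×10^5, ε/D = 4.78×10^-5, f = 0.01610, h_1 = f(L/D)V²/2g = 6.940 m
Pipe 2: V = 0.1366 m/s, Re = 5.56×10^4, ε/D = 0.00110, f = 0.02415, h_2 = f(L/D)V²/2g = 0.08610 m
Series → Q common, losses add: H = Σh = 7.026 m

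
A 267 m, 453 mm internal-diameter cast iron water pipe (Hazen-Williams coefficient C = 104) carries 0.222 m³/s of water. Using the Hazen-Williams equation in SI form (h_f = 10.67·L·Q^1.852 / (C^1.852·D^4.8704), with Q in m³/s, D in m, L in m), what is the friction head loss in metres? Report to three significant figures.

h_f ≈ 1.53 m

h_f = 10.67·267·0.222^1.852 / (104^1.852·0.453^4.8704) = 1.526 m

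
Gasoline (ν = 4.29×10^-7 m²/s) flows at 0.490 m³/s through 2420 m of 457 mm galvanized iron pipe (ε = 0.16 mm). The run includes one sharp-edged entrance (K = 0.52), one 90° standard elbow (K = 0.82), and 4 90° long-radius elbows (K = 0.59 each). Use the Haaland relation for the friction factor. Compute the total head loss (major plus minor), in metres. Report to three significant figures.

H_L ≈ 39.4 m

V = 4Q/(πD²) = 2.987 m/s; V²/2g = 0.4548 m
Re = 3.18×10^6, ε/D = 3.50×10^-4 → f = 0.01566 (Haaland)
Major: h_f = f(L/D)·V²/2g = 0.01566·5295·0.4548 = 37.71 m
Minor: ΣK = 3.70; h_m = ΣK·V²/2g = 1.683 m
Total H_L = 37.71 + 1.683 = 39.39 m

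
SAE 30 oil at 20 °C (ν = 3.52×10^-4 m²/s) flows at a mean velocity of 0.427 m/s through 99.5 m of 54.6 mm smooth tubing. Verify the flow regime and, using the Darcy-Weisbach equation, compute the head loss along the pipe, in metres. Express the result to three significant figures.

h_f ≈ 16.4 m

Re = VD/ν = 0.427·0.05460/3.52×10^-4 = 66.2 → laminar (Re < 2300)
f = 64/Re = 0.9663
h_f = f(L/D)V²/(2g) = 0.9663·(99.5/0.05460)·0.427²/(2·9.81) = 16.36 m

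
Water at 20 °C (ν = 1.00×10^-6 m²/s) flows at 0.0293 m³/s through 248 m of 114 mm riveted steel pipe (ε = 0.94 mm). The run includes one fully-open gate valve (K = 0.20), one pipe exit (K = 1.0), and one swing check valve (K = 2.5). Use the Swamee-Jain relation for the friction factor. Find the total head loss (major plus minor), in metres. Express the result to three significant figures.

V = 4Q/(πD²) = 2.871 m/s; V²/2g = 0.4200 m
Re = 3.27×10^5, ε/D = 0.00825 → f = 0.03587 (Swamee-Jain)
Major: h_f = f(L/D)·V²/2g = 0.03587·2175·0.4200 = 32.77 m
Minor: ΣK = 3.70; h_m = ΣK·V²/2g = 1.554 m
Total H_L = 32.77 + 1.554 = 34.33 m

H_L ≈ 34.3 m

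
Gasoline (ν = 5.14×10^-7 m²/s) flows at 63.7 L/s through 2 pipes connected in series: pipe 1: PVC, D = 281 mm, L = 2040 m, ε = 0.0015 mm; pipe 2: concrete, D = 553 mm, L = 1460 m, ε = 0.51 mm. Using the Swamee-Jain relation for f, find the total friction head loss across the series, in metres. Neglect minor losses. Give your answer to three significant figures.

Pipe 1: V = 1.027 m/s, Re = 5.62×10^5, ε/D = 5.34×10^-6, f = 0.01292, h_1 = f(L/D)V²/2g = 5.042 m
Pipe 2: V = 0.2652 m/s, Re = 2.85×10^5, ε/D = 9.22×10^-4, f = 0.02047, h_2 = f(L/D)V²/2g = 0.1937 m
Series → Q common, losses add: H = Σh = 5.236 m

H ≈ 5.24 m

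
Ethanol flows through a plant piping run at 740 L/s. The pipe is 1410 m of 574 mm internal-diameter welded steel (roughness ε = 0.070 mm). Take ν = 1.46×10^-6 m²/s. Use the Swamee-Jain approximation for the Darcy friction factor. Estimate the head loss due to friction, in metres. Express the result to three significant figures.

h_f ≈ 14.0 m

V = 4Q/(πD²) = 4·0.740/(π·0.574²) = 2.860 m/s
Re = VD/ν = 2.860·0.574/1.46×10^-6 = 1.12×10^6 → turbulent
ε/D = 0.070/574 = 1.22×10^-4
Swamee-Jain: f = 0.01370
h_f = f(L/D)V²/(2g) = 0.01370·(1410/0.574)·2.860²/(2·9.81) = 14.03 m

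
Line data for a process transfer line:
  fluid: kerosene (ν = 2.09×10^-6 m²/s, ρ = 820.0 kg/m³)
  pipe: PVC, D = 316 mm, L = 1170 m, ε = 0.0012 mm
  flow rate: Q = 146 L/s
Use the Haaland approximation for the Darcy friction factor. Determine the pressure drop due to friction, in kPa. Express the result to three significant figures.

V = 4Q/(πD²) = 4·0.146/(π·0.316²) = 1.862 m/s
Re = VD/ν = 1.862·0.316/2.09×10^-6 = 2.81×10^5 → turbulent
ε/D = 0.0012/316 = 3.80×10^-6
Haaland: f = 0.01454
h_f = f(L/D)V²/(2g) = 0.01454·(1170/0.316)·1.862²/(2·9.81) = 9.512 m
Δp = ρg·h_f = 820.0·9.81·9.512 = 76.52 kPa

Δp ≈ 76.5 kPa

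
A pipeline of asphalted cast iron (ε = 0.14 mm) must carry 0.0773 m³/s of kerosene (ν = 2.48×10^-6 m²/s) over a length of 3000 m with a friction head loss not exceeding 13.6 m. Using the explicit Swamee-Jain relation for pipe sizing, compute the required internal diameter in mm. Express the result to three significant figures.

D ≈ 296 mm

Swamee-Jain (Type III): D = 0.66·[ε^1.25·(LQ²/(gh_f))^4.75 + ν·Q^9.4·(L/(gh_f))^5.2]^0.04
LQ²/(gh_f) = 0.1344; L/(gh_f) = 22.49
Term 1 = ε^1.25·(…)^4.75 = 1.10×10^-9; Term 2 = ν·Q^9.4·(…)^5.2 = 9.40×10^-10
D = 0.66·(1.10×10^-9 + 9.40×10^-10)^0.04 = 0.2964 m = 296 mm
Check: V = 1.12 m/s, Re = 1.34×10^5, f = 0.01958, h_f = 12.7 m ≈ 13.6 m ✓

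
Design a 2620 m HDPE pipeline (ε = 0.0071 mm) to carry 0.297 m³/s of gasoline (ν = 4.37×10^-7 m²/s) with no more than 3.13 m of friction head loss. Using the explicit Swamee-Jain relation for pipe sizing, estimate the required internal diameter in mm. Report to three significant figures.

Swamee-Jain (Type III): D = 0.66·[ε^1.25·(LQ²/(gh_f))^4.75 + ν·Q^9.4·(L/(gh_f))^5.2]^0.04
LQ²/(gh_f) = 7.527; L/(gh_f) = 85.33
Term 1 = ε^1.25·(…)^4.75 = 0.00534; Term 2 = ν·Q^9.4·(…)^5.2 = 0.0532
D = 0.66·(0.00534 + 0.0532)^0.04 = 0.5892 m = 589 mm
Check: V = 1.09 m/s, Re = 1.47×10^6, f = 0.01126, h_f = 3.03 m ≈ 3.13 m ✓

D ≈ 589 mm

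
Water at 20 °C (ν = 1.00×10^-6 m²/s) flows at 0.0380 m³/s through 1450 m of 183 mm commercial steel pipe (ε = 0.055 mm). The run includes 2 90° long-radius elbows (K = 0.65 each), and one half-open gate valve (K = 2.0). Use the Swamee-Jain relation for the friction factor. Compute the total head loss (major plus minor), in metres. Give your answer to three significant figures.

H_L ≈ 14.9 m

V = 4Q/(πD²) = 1.445 m/s; V²/2g = 0.1064 m
Re = 2.64×10^5, ε/D = 3.01×10^-4 → f = 0.01727 (Swamee-Jain)
Major: h_f = f(L/D)·V²/2g = 0.01727·7923·0.1064 = 14.56 m
Minor: ΣK = 3.30; h_m = ΣK·V²/2g = 0.3511 m
Total H_L = 14.56 + 0.3511 = 14.91 m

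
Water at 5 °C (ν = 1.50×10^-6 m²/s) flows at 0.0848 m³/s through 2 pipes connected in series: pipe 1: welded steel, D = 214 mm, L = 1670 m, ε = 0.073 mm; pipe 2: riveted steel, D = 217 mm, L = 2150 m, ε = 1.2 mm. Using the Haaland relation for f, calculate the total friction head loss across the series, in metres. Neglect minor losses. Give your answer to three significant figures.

Pipe 1: V = 2.358 m/s, Re = 3.36×10^5, ε/D = 3.41×10^-4, f = 0.01693, h_1 = f(L/D)V²/2g = 37.42 m
Pipe 2: V = 2.293 m/s, Re = 3.32×10^5, ε/D = 0.00553, f = 0.03162, h_2 = f(L/D)V²/2g = 83.96 m
Series → Q common, losses add: H = Σh = 121.4 m

H ≈ 121 m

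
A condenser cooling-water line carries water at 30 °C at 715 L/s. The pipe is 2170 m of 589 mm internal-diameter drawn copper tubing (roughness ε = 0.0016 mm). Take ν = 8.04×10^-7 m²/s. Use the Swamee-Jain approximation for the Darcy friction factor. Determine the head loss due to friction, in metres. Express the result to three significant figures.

V = 4Q/(πD²) = 4·0.715/(π·0.589²) = 2.624 m/s
Re = VD/ν = 2.624·0.589/8.04×10^-7 = 1.92×10^6 → turbulent
ε/D = 0.0016/589 = 2.72×10^-6
Swamee-Jain: f = 0.01053
h_f = f(L/D)V²/(2g) = 0.01053·(2170/0.589)·2.624²/(2·9.81) = 13.62 m

h_f ≈ 13.6 m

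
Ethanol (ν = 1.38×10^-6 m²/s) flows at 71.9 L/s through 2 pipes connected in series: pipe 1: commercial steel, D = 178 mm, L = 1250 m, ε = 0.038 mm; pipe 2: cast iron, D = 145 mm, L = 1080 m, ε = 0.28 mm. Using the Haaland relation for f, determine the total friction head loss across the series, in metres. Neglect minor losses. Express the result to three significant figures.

Pipe 1: V = 2.889 m/s, Re = 3.73×10^5, ε/D = 2.13×10^-4, f = 0.01582, h_1 = f(L/D)V²/2g = 47.26 m
Pipe 2: V = 4.354 m/s, Re = 4.58×10^5, ε/D = 0.00193, f = 0.02361, h_2 = f(L/D)V²/2g = 169.9 m
Series → Q common, losses add: H = Σh = 217.2 m

H ≈ 217 m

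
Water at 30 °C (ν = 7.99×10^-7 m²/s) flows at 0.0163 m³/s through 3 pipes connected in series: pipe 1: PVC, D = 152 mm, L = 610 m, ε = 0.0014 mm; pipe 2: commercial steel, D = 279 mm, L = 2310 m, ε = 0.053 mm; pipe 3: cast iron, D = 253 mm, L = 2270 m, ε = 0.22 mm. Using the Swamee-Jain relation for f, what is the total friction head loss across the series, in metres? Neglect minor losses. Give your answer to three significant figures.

Pipe 1: V = 0.8983 m/s, Re = 1.71×10^5, ε/D = 9.21×10^-6, f = 0.01610, h_1 = f(L/D)V²/2g = 2.657 m
Pipe 2: V = 0.2666 m/s, Re = 9.31×10^4, ε/D = 1.90×10^-4, f = 0.01917, h_2 = f(L/D)V²/2g = 0.5751 m
Pipe 3: V = 0.3242 m/s, Re = 1.03×10^5, ε/D = 8.70×10^-4, f = 0.02182, h_3 = f(L/D)V²/2g = 1.049 m
Series → Q common, losses add: H = Σh = 4.281 m

H ≈ 4.28 m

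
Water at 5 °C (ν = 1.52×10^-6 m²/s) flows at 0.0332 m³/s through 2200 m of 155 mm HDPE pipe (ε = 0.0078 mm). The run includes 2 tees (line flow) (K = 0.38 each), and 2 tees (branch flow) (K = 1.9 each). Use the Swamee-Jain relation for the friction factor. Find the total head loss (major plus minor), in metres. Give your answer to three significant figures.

V = 4Q/(πD²) = 1.759 m/s; V²/2g = 0.1578 m
Re = 1.79×10^5, ε/D = 5.03×10^-5 → f = 0.01629 (Swamee-Jain)
Major: h_f = f(L/D)·V²/2g = 0.01629·14194·0.1578 = 36.48 m
Minor: ΣK = 4.56; h_m = ΣK·V²/2g = 0.7195 m
Total H_L = 36.48 + 0.7195 = 37.20 m

H_L ≈ 37.2 m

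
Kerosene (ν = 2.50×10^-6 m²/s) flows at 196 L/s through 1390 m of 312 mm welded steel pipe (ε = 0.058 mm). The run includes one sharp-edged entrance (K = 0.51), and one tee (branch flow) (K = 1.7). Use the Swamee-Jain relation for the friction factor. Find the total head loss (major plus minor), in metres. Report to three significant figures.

V = 4Q/(πD²) = 2.564 m/s; V²/2g = 0.3350 m
Re = 3.20×10^5, ε/D = 1.86×10^-4 → f = 0.01608 (Swamee-Jain)
Major: h_f = f(L/D)·V²/2g = 0.01608·4455·0.3350 = 23.99 m
Minor: ΣK = 2.21; h_m = ΣK·V²/2g = 0.7403 m
Total H_L = 23.99 + 0.7403 = 24.74 m

H_L ≈ 24.7 m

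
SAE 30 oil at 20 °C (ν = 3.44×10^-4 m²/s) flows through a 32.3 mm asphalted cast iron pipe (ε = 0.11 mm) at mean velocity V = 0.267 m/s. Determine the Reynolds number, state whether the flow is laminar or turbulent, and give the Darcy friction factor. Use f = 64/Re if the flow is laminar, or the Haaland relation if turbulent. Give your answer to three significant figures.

Re ≈ 25.1; laminar; f = 64/Re ≈ 2.55

Re = VD/ν = 0.2670·0.0323/3.44×10^-4 = 25.1
Re < 2300 → laminar → f = 64/Re = 2.553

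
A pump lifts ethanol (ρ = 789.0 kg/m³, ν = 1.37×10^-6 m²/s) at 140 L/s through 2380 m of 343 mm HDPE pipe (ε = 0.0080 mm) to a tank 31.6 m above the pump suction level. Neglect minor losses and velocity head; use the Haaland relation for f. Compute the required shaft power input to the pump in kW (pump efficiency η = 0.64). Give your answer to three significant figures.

V = 4Q/(πD²) = 1.515 m/s; Re = 3.79×10^5; ε/D = 2.33×10^-5; f = 0.01396
h_f = f(L/D)V²/2g = 11.34 m
Total head H = z + h_f = 31.6 + 11.34 = 42.94 m
P_hyd = ρgQH = 789.0·9.81·0.140·42.94 = 46.53 kW
P_shaft = P_hyd/η = 46.53/0.64 = 72.70 kW

P_shaft ≈ 72.7 kW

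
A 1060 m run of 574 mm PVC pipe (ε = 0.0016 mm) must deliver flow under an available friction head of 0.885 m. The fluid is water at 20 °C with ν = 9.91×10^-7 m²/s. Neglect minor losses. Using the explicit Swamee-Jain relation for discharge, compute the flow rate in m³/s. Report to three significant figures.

Swamee-Jain (Type II): Q = -0.965·√(gD⁵h_f/L)·ln[ε/(3.7D) + √(3.17ν²L/(gD³h_f))]
√(gD⁵h_f/L) = √(9.81·0.574⁵·0.885/1060) = 0.02259
ε/(3.7D) = 7.53×10^-7; √(3.17ν²L/(gD³h_f)) = 4.48×10^-5
Q = -0.965·0.02259·ln(4.558×10^-5) = 0.2179 m³/s
Check: V = 0.842 m/s, Re = 4.88×10^5, f = 0.01319, h_f = 0.881 m ≈ 0.885 m ✓

Q ≈ 0.218 m³/s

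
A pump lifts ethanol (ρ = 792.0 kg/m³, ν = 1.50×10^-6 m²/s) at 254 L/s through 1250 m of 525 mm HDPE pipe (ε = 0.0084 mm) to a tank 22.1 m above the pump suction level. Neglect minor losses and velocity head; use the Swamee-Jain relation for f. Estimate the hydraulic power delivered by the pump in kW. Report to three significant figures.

V = 4Q/(πD²) = 1.173 m/s; Re = 4.11×10^5; ε/D = 1.60×10^-5; f = 0.01379
h_f = f(L/D)V²/2g = 2.304 m
Total head H = z + h_f = 22.1 + 2.304 = 24.40 m
P_hyd = ρgQH = 792.0·9.81·0.254·24.40 = 48.16 kW

P_hyd ≈ 48.2 kW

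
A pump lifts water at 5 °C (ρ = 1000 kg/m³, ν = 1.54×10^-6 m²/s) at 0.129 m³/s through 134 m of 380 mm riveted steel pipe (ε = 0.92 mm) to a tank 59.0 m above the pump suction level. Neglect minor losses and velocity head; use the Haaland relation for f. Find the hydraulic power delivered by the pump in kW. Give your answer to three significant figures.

P_hyd ≈ 75.4 kW

V = 4Q/(πD²) = 1.137 m/s; Re = 2.81×10^5; ε/D = 0.00242; f = 0.02520
h_f = f(L/D)V²/2g = 0.5861 m
Total head H = z + h_f = 59.0 + 0.5861 = 59.59 m
P_hyd = ρgQH = 1000·9.81·0.129·59.59 = 75.41 kW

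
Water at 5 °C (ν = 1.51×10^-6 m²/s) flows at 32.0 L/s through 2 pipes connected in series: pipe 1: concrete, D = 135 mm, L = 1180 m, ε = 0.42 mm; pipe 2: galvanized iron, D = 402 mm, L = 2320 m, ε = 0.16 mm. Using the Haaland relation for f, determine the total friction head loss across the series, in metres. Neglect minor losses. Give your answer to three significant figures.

Pipe 1: V = 2.236 m/s, Re = 2.00×10^5, ε/D = 0.00311, f = 0.02707, h_1 = f(L/D)V²/2g = 60.28 m
Pipe 2: V = 0.2521 m/s, Re = 6.71×10^4, ε/D = 3.98×10^-4, f = 0.02085, h_2 = f(L/D)V²/2g = 0.3899 m
Series → Q common, losses add: H = Σh = 60.67 m

H ≈ 60.7 m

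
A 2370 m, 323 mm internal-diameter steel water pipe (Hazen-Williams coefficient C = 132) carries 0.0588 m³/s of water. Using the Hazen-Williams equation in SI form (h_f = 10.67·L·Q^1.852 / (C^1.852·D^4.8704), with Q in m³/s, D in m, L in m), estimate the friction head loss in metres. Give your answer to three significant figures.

h_f ≈ 3.86 m

h_f = 10.67·2370·0.0588^1.852 / (132^1.852·0.323^4.8704) = 3.863 m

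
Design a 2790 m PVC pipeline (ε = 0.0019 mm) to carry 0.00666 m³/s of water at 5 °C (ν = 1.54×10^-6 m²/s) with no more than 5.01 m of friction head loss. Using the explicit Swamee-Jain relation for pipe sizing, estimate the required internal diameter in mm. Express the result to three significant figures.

D ≈ 136 mm

Swamee-Jain (Type III): D = 0.66·[ε^1.25·(LQ²/(gh_f))^4.75 + ν·Q^9.4·(L/(gh_f))^5.2]^0.04
LQ²/(gh_f) = 0.002518; L/(gh_f) = 56.77
Term 1 = ε^1.25·(…)^4.75 = 3.19×10^-20; Term 2 = ν·Q^9.4·(…)^5.2 = 7.07×10^-18
D = 0.66·(3.19×10^-20 + 7.07×10^-18)^0.04 = 0.1360 m = 136 mm
Check: V = 0.458 m/s, Re = 4.05×10^4, f = 0.02184, h_f = 4.80 m ≈ 5.01 m ✓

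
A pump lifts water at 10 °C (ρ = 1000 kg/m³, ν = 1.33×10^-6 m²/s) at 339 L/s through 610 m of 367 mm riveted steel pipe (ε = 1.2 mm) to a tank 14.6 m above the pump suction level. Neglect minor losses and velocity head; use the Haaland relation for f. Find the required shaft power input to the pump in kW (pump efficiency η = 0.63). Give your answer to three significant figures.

P_shaft ≈ 201 kW

V = 4Q/(πD²) = 3.205 m/s; Re = 8.84×10^5; ε/D = 0.00327; f = 0.02699
h_f = f(L/D)V²/2g = 23.49 m
Total head H = z + h_f = 14.6 + 23.49 = 38.09 m
P_hyd = ρgQH = 1000·9.81·0.339·38.09 = 126.7 kW
P_shaft = P_hyd/η = 126.7/0.63 = 201.0 kW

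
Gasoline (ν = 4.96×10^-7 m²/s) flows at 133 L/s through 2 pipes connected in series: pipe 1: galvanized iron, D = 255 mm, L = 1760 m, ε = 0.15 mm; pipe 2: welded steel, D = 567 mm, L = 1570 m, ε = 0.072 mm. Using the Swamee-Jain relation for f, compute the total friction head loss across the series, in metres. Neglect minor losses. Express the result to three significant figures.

Pipe 1: V = 2.604 m/s, Re = 1.34×10^6, ε/D = 5.88×10^-4, f = 0.01775, h_1 = f(L/D)V²/2g = 42.34 m
Pipe 2: V = 0.5267 m/s, Re = 6.02×10^5, ε/D = 1.27×10^-4, f = 0.01450, h_2 = f(L/D)V²/2g = 0.5677 m
Series → Q common, losses add: H = Σh = 42.91 m

H ≈ 42.9 m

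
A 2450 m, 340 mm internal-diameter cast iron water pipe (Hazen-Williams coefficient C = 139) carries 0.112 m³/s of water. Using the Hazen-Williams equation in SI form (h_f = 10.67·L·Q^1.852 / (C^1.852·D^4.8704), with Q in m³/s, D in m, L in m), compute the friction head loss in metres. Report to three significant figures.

h_f ≈ 9.32 m

h_f = 10.67·2450·0.112^1.852 / (139^1.852·0.340^4.8704) = 9.322 m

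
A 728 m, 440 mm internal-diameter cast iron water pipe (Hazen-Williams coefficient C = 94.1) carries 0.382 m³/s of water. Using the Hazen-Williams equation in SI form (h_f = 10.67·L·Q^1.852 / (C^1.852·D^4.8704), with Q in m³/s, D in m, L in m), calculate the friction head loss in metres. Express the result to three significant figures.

h_f ≈ 15.8 m

h_f = 10.67·728·0.382^1.852 / (94.1^1.852·0.440^4.8704) = 15.77 m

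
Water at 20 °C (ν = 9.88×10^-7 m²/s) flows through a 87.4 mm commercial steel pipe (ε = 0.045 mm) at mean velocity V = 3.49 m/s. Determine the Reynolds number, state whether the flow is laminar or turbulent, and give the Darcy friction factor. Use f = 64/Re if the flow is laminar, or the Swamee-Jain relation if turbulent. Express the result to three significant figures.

Re ≈ 3.09×10^5; turbulent; f ≈ 0.0184

Re = VD/ν = 3.490·0.0874/9.88×10^-7 = 3.09×10^5
Re > 4000 → turbulent; ε/D = 5.15×10^-4
Swamee-Jain: f = 0.01838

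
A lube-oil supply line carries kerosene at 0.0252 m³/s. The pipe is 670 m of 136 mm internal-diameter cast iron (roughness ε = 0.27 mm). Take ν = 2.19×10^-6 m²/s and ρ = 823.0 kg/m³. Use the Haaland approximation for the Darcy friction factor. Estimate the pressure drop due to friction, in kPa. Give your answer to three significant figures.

V = 4Q/(πD²) = 4·0.0252/(π·0.136²) = 1.735 m/s
Re = VD/ν = 1.735·0.136/2.19×10^-6 = 1.08×10^5 → turbulent
ε/D = 0.27/136 = 0.00199
Haaland: f = 0.02484
h_f = f(L/D)V²/(2g) = 0.02484·(670/0.136)·1.735²/(2·9.81) = 18.77 m
Δp = ρg·h_f = 823.0·9.81·18.77 = 151.5 kPa

Δp ≈ 152 kPa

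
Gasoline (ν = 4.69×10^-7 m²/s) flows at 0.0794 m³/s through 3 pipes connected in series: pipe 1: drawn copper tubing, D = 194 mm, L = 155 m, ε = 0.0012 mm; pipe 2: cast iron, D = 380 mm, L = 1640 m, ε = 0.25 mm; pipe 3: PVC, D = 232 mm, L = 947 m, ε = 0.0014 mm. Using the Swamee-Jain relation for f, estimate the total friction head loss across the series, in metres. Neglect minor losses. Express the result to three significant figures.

H ≈ 14.1 m

Pipe 1: V = 2.686 m/s, Re = 1.11×10^6, ε/D = 6.19×10^-6, f = 0.01157, h_1 = f(L/D)V²/2g = 3.399 m
Pipe 2: V = 0.7001 m/s, Re = 5.67×10^5, ε/D = 6.58×10^-4, f = 0.01860, h_2 = f(L/D)V²/2g = 2.006 m
Pipe 3: V = 1.878 m/s, Re = 9.29×10^5, ε/D = 6.03×10^-6, f = 0.01190, h_3 = f(L/D)V²/2g = 8.731 m
Series → Q common, losses add: H = Σh = 14.14 m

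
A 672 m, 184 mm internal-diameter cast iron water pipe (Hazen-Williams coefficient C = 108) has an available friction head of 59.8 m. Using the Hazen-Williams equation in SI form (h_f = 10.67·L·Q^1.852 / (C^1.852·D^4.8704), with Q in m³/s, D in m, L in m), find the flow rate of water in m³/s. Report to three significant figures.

Q ≈ 0.0950 m³/s

Rearranging: Q = [h_f·C^1.852·D^4.8704 / (10.67·L)]^(1/1.852)
Q = [59.8·108^1.852·0.184^4.8704 / (10.67·672)]^0.540 = 0.09496 m³/s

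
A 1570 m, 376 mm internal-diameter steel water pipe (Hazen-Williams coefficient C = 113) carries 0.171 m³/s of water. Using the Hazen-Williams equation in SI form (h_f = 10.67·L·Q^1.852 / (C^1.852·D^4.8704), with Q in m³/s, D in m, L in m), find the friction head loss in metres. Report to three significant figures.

h_f ≈ 11.8 m

h_f = 10.67·1570·0.171^1.852 / (113^1.852·0.376^4.8704) = 11.76 m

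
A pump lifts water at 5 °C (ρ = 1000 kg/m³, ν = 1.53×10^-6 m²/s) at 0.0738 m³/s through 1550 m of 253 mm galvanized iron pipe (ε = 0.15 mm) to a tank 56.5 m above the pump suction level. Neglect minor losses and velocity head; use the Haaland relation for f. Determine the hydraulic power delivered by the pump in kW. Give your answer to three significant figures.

P_hyd ≈ 50.1 kW

V = 4Q/(πD²) = 1.468 m/s; Re = 2.43×10^5; ε/D = 5.93×10^-4; f = 0.01884
h_f = f(L/D)V²/2g = 12.68 m
Total head H = z + h_f = 56.5 + 12.68 = 69.18 m
P_hyd = ρgQH = 1000·9.81·0.0738·69.18 = 50.08 kW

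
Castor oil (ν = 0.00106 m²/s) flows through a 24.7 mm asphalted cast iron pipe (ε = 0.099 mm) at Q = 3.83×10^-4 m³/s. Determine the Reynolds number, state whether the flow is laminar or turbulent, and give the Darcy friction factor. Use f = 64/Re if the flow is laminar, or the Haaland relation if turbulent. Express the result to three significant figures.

V = 4Q/(πD²) = 0.7993 m/s
Re = VD/ν = 0.7993·0.0247/0.00106 = 18.6
Re < 2300 → laminar → f = 64/Re = 3.436

Re ≈ 18.6; laminar; f = 64/Re ≈ 3.44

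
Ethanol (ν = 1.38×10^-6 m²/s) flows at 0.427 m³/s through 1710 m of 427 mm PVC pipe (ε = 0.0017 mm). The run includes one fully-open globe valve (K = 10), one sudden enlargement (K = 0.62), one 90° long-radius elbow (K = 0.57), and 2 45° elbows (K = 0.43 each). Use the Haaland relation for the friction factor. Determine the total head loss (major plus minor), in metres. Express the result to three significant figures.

H_L ≈ 26.9 m

V = 4Q/(πD²) = 2.982 m/s; V²/2g = 0.4532 m
Re = 9.23×10^5, ε/D = 3.98×10^-6 → f = 0.01181 (Haaland)
Major: h_f = f(L/D)·V²/2g = 0.01181·4005·0.4532 = 21.43 m
Minor: ΣK = 12.1; h_m = ΣK·V²/2g = 5.461 m
Total H_L = 21.43 + 5.461 = 26.89 m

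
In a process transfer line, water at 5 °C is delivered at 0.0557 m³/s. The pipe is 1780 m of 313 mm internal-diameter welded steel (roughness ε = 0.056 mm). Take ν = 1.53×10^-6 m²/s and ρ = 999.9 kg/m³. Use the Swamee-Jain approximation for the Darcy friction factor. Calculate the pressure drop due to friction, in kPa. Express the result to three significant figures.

Δp ≈ 26.4 kPa

V = 4Q/(πD²) = 4·0.0557/(π·0.313²) = 0.7239 m/s
Re = VD/ν = 0.7239·0.313/1.53×10^-6 = 1.48×10^5 → turbulent
ε/D = 0.056/313 = 1.79×10^-4
Swamee-Jain: f = 0.01773
h_f = f(L/D)V²/(2g) = 0.01773·(1780/0.313)·0.7239²/(2·9.81) = 2.693 m
Δp = ρg·h_f = 999.9·9.81·2.693 = 26.42 kPa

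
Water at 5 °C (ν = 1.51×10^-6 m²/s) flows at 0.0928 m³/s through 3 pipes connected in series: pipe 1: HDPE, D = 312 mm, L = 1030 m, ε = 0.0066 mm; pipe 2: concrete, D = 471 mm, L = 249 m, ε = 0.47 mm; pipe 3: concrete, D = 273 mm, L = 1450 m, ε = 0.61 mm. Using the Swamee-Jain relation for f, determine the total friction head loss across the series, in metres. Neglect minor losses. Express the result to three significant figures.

Pipe 1: V = 1.214 m/s, Re = 2.51×10^5, ε/D = 2.12×10^-5, f = 0.01509, h_1 = f(L/D)V²/2g = 3.741 m
Pipe 2: V = 0.5326 m/s, Re = 1.66×10^5, ε/D = 9.98×10^-4, f = 0.02144, h_2 = f(L/D)V²/2g = 0.1639 m
Pipe 3: V = 1.585 m/s, Re = 2.87×10^5, ε/D = 0.00223, f = 0.02486, h_3 = f(L/D)V²/2g = 16.92 m
Series → Q common, losses add: H = Σh = 20.82 m

H ≈ 20.8 m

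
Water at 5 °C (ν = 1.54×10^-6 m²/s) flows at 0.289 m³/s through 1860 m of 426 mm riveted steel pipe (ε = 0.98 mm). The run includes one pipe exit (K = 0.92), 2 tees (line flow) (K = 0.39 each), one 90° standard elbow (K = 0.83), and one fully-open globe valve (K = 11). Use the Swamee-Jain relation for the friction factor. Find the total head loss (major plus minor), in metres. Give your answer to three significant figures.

H_L ≈ 25.4 m

V = 4Q/(πD²) = 2.028 m/s; V²/2g = 0.2095 m
Re = 5.61×10^5, ε/D = 0.00230 → f = 0.02472 (Swamee-Jain)
Major: h_f = f(L/D)·V²/2g = 0.02472·4366·0.2095 = 22.61 m
Minor: ΣK = 13.5; h_m = ΣK·V²/2g = 2.835 m
Total H_L = 22.61 + 2.835 = 25.45 m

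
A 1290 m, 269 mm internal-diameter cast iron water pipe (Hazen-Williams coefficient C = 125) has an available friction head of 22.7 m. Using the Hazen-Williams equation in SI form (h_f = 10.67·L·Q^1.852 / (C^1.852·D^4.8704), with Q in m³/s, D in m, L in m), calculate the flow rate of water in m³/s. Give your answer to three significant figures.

Q ≈ 0.124 m³/s

Rearranging: Q = [h_f·C^1.852·D^4.8704 / (10.67·L)]^(1/1.852)
Q = [22.7·125^1.852·0.269^4.8704 / (10.67·1290)]^0.540 = 0.1244 m³/s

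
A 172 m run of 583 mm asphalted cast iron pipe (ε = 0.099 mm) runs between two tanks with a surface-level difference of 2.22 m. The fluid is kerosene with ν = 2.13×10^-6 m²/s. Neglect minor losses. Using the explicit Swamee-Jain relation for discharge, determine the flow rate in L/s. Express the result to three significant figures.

Q ≈ 853 L/s

Swamee-Jain (Type II): Q = -0.965·√(gD⁵h_f/L)·ln[ε/(3.7D) + √(3.17ν²L/(gD³h_f))]
√(gD⁵h_f/L) = √(9.81·0.583⁵·2.22/172) = 0.09235
ε/(3.7D) = 4.59×10^-5; √(3.17ν²L/(gD³h_f)) = 2.39×10^-5
Q = -0.965·0.09235·ln(6.984×10^-5) = 0.8528 m³/s
Check: V = 3.19 m/s, Re = 8.74×10^5, f = 0.01455, h_f = 2.23 m ≈ 2.22 m ✓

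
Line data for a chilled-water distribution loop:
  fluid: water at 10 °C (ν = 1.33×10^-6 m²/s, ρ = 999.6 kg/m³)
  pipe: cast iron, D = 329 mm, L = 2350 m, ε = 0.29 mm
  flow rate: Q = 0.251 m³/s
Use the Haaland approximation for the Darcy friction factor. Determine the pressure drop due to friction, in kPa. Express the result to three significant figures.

Δp ≈ 606 kPa

V = 4Q/(πD²) = 4·0.251/(π·0.329²) = 2.953 m/s
Re = VD/ν = 2.953·0.329/1.33×10^-6 = 7.30×10^5 → turbulent
ε/D = 0.29/329 = 8.81×10^-4
Haaland: f = 0.01948
h_f = f(L/D)V²/(2g) = 0.01948·(2350/0.329)·2.953²/(2·9.81) = 61.82 m
Δp = ρg·h_f = 999.6·9.81·61.82 = 606.2 kPa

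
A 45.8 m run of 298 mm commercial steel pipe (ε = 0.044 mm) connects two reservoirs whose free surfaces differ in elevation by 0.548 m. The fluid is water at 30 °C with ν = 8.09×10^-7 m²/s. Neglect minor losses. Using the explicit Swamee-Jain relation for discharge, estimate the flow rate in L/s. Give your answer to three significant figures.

Swamee-Jain (Type II): Q = -0.965·√(gD⁵h_f/L)·ln[ε/(3.7D) + √(3.17ν²L/(gD³h_f))]
√(gD⁵h_f/L) = √(9.81·0.298⁵·0.548/45.8) = 0.01661
ε/(3.7D) = 3.99×10^-5; √(3.17ν²L/(gD³h_f)) = 2.58×10^-5
Q = -0.965·0.01661·ln(6.575×10^-5) = 0.1543 m³/s
Check: V = 2.21 m/s, Re = 8.15×10^5, f = 0.01437, h_f = 0.551 m ≈ 0.548 m ✓

Q ≈ 154 L/s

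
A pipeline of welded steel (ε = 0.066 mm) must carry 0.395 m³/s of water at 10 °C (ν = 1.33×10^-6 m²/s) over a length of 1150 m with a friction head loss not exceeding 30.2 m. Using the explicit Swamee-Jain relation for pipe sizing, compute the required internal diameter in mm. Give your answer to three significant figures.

D ≈ 376 mm

Swamee-Jain (Type III): D = 0.66·[ε^1.25·(LQ²/(gh_f))^4.75 + ν·Q^9.4·(L/(gh_f))^5.2]^0.04
LQ²/(gh_f) = 0.6056; L/(gh_f) = 3.882
Term 1 = ε^1.25·(…)^4.75 = 5.49×10^-7; Term 2 = ν·Q^9.4·(…)^5.2 = 2.48×10^-7
D = 0.66·(5.49×10^-7 + 2.48×10^-7)^0.04 = 0.3764 m = 376 mm
Check: V = 3.55 m/s, Re = 1.00×10^6, f = 0.01449, h_f = 28.4 m ≈ 30.2 m ✓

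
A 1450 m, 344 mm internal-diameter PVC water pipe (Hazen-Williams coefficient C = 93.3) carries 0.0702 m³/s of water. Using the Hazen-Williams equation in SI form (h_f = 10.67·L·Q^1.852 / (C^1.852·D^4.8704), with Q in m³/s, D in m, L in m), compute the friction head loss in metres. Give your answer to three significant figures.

h_f ≈ 4.59 m

h_f = 10.67·1450·0.0702^1.852 / (93.3^1.852·0.344^4.8704) = 4.591 m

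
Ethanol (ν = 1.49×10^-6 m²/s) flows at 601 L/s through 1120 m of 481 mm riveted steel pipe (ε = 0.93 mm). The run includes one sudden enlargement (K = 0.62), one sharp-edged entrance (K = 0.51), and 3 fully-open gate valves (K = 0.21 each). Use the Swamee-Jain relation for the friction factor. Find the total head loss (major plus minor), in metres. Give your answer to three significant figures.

V = 4Q/(πD²) = 3.307 m/s; V²/2g = 0.5576 m
Re = 1.07×10^6, ε/D = 0.00193 → f = 0.02346 (Swamee-Jain)
Major: h_f = f(L/D)·V²/2g = 0.02346·2328·0.5576 = 30.46 m
Minor: ΣK = 1.76; h_m = ΣK·V²/2g = 0.9813 m
Total H_L = 30.46 + 0.9813 = 31.44 m

H_L ≈ 31.4 m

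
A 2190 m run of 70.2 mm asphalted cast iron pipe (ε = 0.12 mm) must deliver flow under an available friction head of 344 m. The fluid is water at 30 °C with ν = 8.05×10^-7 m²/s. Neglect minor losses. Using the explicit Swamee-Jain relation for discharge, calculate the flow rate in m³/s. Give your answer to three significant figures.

Q ≈ 0.0118 m³/s

Swamee-Jain (Type II): Q = -0.965·√(gD⁵h_f/L)·ln[ε/(3.7D) + √(3.17ν²L/(gD³h_f))]
√(gD⁵h_f/L) = √(9.81·0.0702⁵·344/2190) = 0.001621
ε/(3.7D) = 4.62×10^-4; √(3.17ν²L/(gD³h_f)) = 6.21×10^-5
Q = -0.965·0.001621·ln(5.241×10^-4) = 0.01181 m³/s
Check: V = 3.05 m/s, Re = 2.66×10^5, f = 0.02338, h_f = 346 m ≈ 344 m ✓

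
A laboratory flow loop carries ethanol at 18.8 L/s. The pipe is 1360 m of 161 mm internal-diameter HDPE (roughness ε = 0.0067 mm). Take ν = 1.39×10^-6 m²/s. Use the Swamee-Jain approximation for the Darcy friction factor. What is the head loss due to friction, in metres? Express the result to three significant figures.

h_f ≈ 6.56 m

V = 4Q/(πD²) = 4·0.0188/(π·0.161²) = 0.9235 m/s
Re = VD/ν = 0.9235·0.161/1.39×10^-6 = 1.07×10^5 → turbulent
ε/D = 0.0067/161 = 4.16×10^-5
Swamee-Jain: f = 0.01788
h_f = f(L/D)V²/(2g) = 0.01788·(1360/0.161)·0.9235²/(2·9.81) = 6.563 m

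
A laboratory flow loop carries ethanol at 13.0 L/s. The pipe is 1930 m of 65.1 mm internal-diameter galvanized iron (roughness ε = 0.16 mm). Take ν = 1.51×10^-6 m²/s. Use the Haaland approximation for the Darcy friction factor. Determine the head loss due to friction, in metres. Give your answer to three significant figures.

h_f ≈ 590 m

V = 4Q/(πD²) = 4·0.0130/(π·0.0651²) = 3.906 m/s
Re = VD/ν = 3.906·0.0651/1.51×10^-6 = 1.68×10^5 → turbulent
ε/D = 0.16/65.1 = 0.00246
Haaland: f = 0.02562
h_f = f(L/D)V²/(2g) = 0.02562·(1930/0.0651)·3.906²/(2·9.81) = 590.5 m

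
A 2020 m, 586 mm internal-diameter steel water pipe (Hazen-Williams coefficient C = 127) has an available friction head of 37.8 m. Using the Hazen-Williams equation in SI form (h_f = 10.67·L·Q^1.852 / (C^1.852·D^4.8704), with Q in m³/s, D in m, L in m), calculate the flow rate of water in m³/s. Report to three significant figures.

Q ≈ 1.01 m³/s

Rearranging: Q = [h_f·C^1.852·D^4.8704 / (10.67·L)]^(1/1.852)
Q = [37.8·127^1.852·0.586^4.8704 / (10.67·2020)]^0.540 = 1.012 m³/s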